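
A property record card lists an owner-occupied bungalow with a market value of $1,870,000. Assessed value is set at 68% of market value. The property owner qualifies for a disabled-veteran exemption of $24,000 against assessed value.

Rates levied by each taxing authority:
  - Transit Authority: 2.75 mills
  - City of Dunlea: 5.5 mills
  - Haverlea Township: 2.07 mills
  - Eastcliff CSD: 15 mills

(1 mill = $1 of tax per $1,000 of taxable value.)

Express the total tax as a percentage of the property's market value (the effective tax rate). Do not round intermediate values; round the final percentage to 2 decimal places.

Assessed value = $1,870,000 × 0.68 = $1,271,600
Taxable value = $1,271,600 − $24,000 = $1,247,600
Transit Authority: $1,247,600 × 0.00275 = $3,430.9
City of Dunlea: $1,247,600 × 0.0055 = $6,861.8
Haverlea Township: $1,247,600 × 0.00207 = $2,582.532
Eastcliff CSD: $1,247,600 × 0.015 = $18,714
Total tax = $31,589.232
Effective rate = $31,589.232 ÷ $1,870,000 = 1.69% of market value

1.69%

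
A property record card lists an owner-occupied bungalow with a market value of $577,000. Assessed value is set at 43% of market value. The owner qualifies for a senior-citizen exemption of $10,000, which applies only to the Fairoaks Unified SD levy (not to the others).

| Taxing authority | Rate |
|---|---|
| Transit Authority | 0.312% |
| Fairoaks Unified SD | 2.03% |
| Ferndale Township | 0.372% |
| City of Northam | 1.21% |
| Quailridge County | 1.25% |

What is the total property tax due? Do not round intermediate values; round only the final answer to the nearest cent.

Assessed value = $577,000 × 0.43 = $248,110
Transit Authority: $248,110 × 0.00312 = $774.1032
Fairoaks Unified SD: ($248,110 − $10,000) × 0.0203 = $238,110 × 0.0203 = $4,833.633
Ferndale Township: $248,110 × 0.00372 = $922.9692
City of Northam: $248,110 × 0.0121 = $3,002.131
Quailridge County: $248,110 × 0.0125 = $3,101.375
Total = $12,634.2114

$12,634.21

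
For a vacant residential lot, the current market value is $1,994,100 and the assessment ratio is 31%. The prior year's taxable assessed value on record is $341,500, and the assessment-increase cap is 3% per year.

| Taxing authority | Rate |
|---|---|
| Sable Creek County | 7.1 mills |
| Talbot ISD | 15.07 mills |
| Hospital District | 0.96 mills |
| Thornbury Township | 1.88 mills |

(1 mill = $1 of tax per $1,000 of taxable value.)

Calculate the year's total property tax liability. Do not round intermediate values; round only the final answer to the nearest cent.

Uncapped assessed value = $1,994,100 × 0.31 = $618,171
Cap limit = $341,500 × 1.03 = $351,745
Taxable assessed value = min($618,171, $351,745) = $351,745 (cap binds)
Sable Creek County: $351,745 × 0.0071 = $2,497.3895
Talbot ISD: $351,745 × 0.01507 = $5,300.79715
Hospital District: $351,745 × 0.00096 = $337.6752
Thornbury Township: $351,745 × 0.00188 = $661.2806
Total = $8,797.14245

$8,797.14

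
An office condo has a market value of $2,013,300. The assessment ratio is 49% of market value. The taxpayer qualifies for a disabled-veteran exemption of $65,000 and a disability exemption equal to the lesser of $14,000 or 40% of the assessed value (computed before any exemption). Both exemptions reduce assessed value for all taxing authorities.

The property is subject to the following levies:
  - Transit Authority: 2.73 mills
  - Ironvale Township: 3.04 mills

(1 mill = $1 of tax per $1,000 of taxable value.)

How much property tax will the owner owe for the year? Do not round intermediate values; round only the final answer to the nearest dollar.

Assessed value = $2,013,300 × 0.49 = $986,517
Disability exemption = min($14,000, 40% × $986,517) = min($14,000, $394,606.8) = $14,000 (dollar cap binds)
Taxable value = $986,517 − $65,000 − $14,000 = $907,517
Transit Authority: $907,517 × 0.00273 = $2,477.52141
Ironvale Township: $907,517 × 0.00304 = $2,758.85168
Total = $5,236.37309

$5,236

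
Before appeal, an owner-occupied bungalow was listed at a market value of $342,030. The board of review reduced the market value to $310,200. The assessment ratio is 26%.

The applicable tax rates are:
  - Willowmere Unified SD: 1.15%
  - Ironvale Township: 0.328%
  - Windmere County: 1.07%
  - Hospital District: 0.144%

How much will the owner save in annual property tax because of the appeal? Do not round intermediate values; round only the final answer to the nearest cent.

$222.78

Old assessed value = $342,030 × 0.26 = $88,927.8
New assessed value = $310,200 × 0.26 = $80,652
Combined rate = 0.0115 + 0.00328 + 0.0107 + 0.00144 = 0.02692
Old tax = $88,927.8 × 0.02692 = $2,393.936376
New tax = $80,652 × 0.02692 = $2,171.15184
Reduction = $2,393.936376 − $2,171.15184 = $222.784536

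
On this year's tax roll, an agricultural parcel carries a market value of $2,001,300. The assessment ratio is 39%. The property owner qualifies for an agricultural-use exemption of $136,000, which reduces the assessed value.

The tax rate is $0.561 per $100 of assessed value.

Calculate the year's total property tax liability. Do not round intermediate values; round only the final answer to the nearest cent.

$3,615.68

Assessed value = $2,001,300 × 0.39 = $780,507
Taxable value = $780,507 − $136,000 = $644,507
Tax = $644,507 × 0.00561 = $3,615.68427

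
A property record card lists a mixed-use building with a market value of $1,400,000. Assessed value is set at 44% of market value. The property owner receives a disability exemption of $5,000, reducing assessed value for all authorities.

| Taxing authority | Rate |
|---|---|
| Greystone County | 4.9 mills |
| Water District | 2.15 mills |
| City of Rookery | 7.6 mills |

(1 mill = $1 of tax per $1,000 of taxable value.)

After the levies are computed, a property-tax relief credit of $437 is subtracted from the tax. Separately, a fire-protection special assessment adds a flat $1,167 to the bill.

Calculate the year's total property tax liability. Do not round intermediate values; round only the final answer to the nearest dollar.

$9,681

Assessed value = $1,400,000 × 0.44 = $616,000
Taxable value = $616,000 − $5,000 = $611,000
Greystone County: $611,000 × 0.0049 = $2,993.9
Water District: $611,000 × 0.00215 = $1,313.65
City of Rookery: $611,000 × 0.0076 = $4,643.6
Levies subtotal = $8,951.15
After credit = $8,951.15 − $437 = $8,514.15
Total = $8,514.15 + $1,167 = $9,681.15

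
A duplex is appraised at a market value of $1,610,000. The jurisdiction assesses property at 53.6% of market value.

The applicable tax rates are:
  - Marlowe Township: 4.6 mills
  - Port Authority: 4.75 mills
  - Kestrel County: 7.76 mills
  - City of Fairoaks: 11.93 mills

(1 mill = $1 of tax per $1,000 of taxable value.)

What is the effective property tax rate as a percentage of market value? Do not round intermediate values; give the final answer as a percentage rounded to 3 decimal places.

Assessed value = $1,610,000 × 0.536 = $862,960
Marlowe Township: $862,960 × 0.0046 = $3,969.616
Port Authority: $862,960 × 0.00475 = $4,099.06
Kestrel County: $862,960 × 0.00776 = $6,696.5696
City of Fairoaks: $862,960 × 0.01193 = $10,295.1128
Total tax = $25,060.3584
Effective rate = $25,060.3584 ÷ $1,610,000 = 1.557% of market value

1.557%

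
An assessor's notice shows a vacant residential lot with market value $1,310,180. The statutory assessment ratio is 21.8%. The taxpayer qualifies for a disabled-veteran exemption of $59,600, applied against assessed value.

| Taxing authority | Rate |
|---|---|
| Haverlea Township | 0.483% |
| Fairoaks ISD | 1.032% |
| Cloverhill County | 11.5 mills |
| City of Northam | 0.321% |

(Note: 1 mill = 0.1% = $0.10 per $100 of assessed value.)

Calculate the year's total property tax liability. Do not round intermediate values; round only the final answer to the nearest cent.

$6,748.93

Assessed value = $1,310,180 × 0.218 = $285,619.24
Taxable value = $285,619.24 − $59,600 = $226,019.24
Haverlea Township: $226,019.24 × 0.00483 = $1,091.6729292
Fairoaks ISD: $226,019.24 × 0.01032 = $2,332.5185568
Cloverhill County: $226,019.24 × 0.0115 = $2,599.22126
City of Northam: $226,019.24 × 0.00321 = $725.5217604
Total = $6,748.9345064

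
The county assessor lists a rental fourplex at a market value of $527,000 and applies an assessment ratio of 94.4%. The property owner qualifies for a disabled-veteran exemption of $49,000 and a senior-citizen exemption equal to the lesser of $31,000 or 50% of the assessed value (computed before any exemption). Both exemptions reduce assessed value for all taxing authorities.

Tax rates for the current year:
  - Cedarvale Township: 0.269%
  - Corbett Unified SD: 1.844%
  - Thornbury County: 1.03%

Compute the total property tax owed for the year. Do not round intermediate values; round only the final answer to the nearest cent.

Assessed value = $527,000 × 0.944 = $497,488
Senior-citizen exemption = min($31,000, 50% × $497,488) = min($31,000, $248,744) = $31,000 (dollar cap binds)
Taxable value = $497,488 − $49,000 − $31,000 = $417,488
Cedarvale Township: $417,488 × 0.00269 = $1,123.04272
Corbett Unified SD: $417,488 × 0.01844 = $7,698.47872
Thornbury County: $417,488 × 0.0103 = $4,300.1264
Total = $13,121.64784

$13,121.65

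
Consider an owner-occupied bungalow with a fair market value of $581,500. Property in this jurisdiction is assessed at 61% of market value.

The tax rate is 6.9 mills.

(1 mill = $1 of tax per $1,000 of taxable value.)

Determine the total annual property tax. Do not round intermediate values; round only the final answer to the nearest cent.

$2,447.53

Assessed value = $581,500 × 0.61 = $354,715
Tax = $354,715 × 0.0069 = $2,447.5335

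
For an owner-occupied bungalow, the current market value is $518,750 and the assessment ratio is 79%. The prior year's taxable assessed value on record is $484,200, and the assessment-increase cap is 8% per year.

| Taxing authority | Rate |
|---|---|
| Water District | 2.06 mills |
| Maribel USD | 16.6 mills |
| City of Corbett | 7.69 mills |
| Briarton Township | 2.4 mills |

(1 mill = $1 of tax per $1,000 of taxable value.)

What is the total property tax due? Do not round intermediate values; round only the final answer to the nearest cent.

$11,782.11

Uncapped assessed value = $518,750 × 0.79 = $409,812.5
Cap limit = $484,200 × 1.08 = $522,936
Taxable assessed value = min($409,812.5, $522,936) = $409,812.5 (cap does not bind)
Water District: $409,812.5 × 0.00206 = $844.21375
Maribel USD: $409,812.5 × 0.0166 = $6,802.8875
City of Corbett: $409,812.5 × 0.00769 = $3,151.458125
Briarton Township: $409,812.5 × 0.0024 = $983.55
Total = $11,782.109375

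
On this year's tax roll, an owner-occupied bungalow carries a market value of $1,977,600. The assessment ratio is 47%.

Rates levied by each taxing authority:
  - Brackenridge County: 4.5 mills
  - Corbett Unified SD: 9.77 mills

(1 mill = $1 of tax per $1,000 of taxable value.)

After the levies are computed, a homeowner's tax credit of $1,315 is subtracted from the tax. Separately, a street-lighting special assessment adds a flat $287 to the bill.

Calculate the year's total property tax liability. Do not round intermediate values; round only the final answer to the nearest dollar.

$12,236

Assessed value = $1,977,600 × 0.47 = $929,472
Brackenridge County: $929,472 × 0.0045 = $4,182.624
Corbett Unified SD: $929,472 × 0.00977 = $9,080.94144
Levies subtotal = $13,263.56544
After credit = $13,263.56544 − $1,315 = $11,948.56544
Total = $11,948.56544 + $287 = $12,235.56544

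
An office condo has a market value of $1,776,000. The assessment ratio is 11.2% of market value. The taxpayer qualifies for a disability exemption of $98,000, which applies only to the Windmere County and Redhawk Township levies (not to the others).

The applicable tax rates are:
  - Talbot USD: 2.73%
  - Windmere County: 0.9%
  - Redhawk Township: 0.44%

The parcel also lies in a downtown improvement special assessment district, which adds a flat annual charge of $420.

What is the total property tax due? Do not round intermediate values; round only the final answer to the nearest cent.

Assessed value = $1,776,000 × 0.112 = $198,912
Talbot USD: $198,912 × 0.0273 = $5,430.2976
Windmere County: ($198,912 − $98,000) × 0.009 = $100,912 × 0.009 = $908.208
Redhawk Township: ($198,912 − $98,000) × 0.0044 = $100,912 × 0.0044 = $444.0128
Levies subtotal = $6,782.5184
Total = $6,782.5184 + $420 = $7,202.5184

$7,202.52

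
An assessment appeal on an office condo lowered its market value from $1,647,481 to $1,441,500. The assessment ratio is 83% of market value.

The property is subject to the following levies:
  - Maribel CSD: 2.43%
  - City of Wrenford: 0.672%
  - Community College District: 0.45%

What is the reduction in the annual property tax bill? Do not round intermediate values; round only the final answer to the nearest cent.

Old assessed value = $1,647,481 × 0.83 = $1,367,409.23
New assessed value = $1,441,500 × 0.83 = $1,196,445
Combined rate = 0.0243 + 0.00672 + 0.0045 = 0.03552
Old tax = $1,367,409.23 × 0.03552 = $48,570.3758496
New tax = $1,196,445 × 0.03552 = $42,497.7264
Reduction = $48,570.3758496 − $42,497.7264 = $6,072.6494496

$6,072.65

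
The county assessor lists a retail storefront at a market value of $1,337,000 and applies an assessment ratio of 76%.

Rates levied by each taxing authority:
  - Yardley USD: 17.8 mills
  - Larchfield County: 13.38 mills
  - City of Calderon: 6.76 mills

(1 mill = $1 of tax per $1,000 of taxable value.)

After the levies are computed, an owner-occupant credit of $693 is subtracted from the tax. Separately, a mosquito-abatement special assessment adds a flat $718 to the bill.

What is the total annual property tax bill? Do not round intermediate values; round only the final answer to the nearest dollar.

Assessed value = $1,337,000 × 0.76 = $1,016,120
Yardley USD: $1,016,120 × 0.0178 = $18,086.936
Larchfield County: $1,016,120 × 0.01338 = $13,595.6856
City of Calderon: $1,016,120 × 0.00676 = $6,868.9712
Levies subtotal = $38,551.5928
After credit = $38,551.5928 − $693 = $37,858.5928
Total = $37,858.5928 + $718 = $38,576.5928

$38,577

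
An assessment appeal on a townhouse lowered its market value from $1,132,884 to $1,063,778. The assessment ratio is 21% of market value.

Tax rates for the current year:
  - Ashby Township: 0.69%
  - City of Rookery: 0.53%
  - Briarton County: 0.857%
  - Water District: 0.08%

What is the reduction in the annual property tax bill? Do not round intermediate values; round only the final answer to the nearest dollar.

$313

Old assessed value = $1,132,884 × 0.21 = $237,905.64
New assessed value = $1,063,778 × 0.21 = $223,393.38
Combined rate = 0.0069 + 0.0053 + 0.00857 + 0.0008 = 0.02157
Old tax = $237,905.64 × 0.02157 = $5,131.6246548
New tax = $223,393.38 × 0.02157 = $4,818.5952066
Reduction = $5,131.6246548 − $4,818.5952066 = $313.0294482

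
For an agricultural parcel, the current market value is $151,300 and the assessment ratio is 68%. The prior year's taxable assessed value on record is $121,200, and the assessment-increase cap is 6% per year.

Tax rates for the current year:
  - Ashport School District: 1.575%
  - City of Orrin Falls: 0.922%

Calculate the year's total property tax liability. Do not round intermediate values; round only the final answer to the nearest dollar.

$2,569

Uncapped assessed value = $151,300 × 0.68 = $102,884
Cap limit = $121,200 × 1.06 = $128,472
Taxable assessed value = min($102,884, $128,472) = $102,884 (cap does not bind)
Ashport School District: $102,884 × 0.01575 = $1,620.423
City of Orrin Falls: $102,884 × 0.00922 = $948.59048
Total = $2,569.01348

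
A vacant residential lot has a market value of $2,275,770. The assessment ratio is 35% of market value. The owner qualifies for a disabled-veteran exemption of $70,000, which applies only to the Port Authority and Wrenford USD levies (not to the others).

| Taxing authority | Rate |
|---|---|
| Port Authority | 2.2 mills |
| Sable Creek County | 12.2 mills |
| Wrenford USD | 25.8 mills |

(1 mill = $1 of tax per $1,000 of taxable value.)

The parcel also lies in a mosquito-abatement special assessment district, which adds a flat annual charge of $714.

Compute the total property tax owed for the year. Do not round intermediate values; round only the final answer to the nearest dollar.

Assessed value = $2,275,770 × 0.35 = $796,519.5
Port Authority: ($796,519.5 − $70,000) × 0.0022 = $726,519.5 × 0.0022 = $1,598.3429
Sable Creek County: $796,519.5 × 0.0122 = $9,717.5379
Wrenford USD: ($796,519.5 − $70,000) × 0.0258 = $726,519.5 × 0.0258 = $18,744.2031
Levies subtotal = $30,060.0839
Total = $30,060.0839 + $714 = $30,774.0839

$30,774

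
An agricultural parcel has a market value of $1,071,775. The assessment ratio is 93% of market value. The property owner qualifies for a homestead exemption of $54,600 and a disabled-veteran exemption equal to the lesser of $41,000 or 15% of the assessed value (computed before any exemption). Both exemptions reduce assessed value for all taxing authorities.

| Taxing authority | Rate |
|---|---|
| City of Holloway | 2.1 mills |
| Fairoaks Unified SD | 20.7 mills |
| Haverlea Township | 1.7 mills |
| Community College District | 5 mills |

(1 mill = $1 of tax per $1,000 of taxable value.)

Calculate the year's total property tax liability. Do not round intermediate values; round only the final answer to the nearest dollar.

Assessed value = $1,071,775 × 0.93 = $996,750.75
Disabled-veteran exemption = min($41,000, 15% × $996,750.75) = min($41,000, $149,512.6125) = $41,000 (dollar cap binds)
Taxable value = $996,750.75 − $54,600 − $41,000 = $901,150.75
City of Holloway: $901,150.75 × 0.0021 = $1,892.416575
Fairoaks Unified SD: $901,150.75 × 0.0207 = $18,653.820525
Haverlea Township: $901,150.75 × 0.0017 = $1,531.956275
Community College District: $901,150.75 × 0.005 = $4,505.75375
Total = $26,583.947125

$26,584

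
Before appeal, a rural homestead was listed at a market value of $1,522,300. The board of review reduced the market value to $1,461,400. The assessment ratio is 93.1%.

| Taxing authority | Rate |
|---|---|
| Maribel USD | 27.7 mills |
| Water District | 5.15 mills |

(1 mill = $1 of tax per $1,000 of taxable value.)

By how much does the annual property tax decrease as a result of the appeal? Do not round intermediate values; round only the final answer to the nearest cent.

Old assessed value = $1,522,300 × 0.931 = $1,417,261.3
New assessed value = $1,461,400 × 0.931 = $1,360,563.4
Combined rate = 0.0277 + 0.00515 = 0.03285
Old tax = $1,417,261.3 × 0.03285 = $46,557.033705
New tax = $1,360,563.4 × 0.03285 = $44,694.50769
Reduction = $46,557.033705 − $44,694.50769 = $1,862.526015

$1,862.53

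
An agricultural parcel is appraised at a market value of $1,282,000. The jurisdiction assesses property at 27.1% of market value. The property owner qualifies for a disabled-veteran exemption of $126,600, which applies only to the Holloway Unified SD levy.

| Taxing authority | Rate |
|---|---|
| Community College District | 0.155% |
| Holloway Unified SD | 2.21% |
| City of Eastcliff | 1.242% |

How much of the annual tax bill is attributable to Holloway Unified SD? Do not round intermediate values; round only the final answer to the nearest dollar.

Assessed value = $1,282,000 × 0.271 = $347,422
Holloway Unified SD taxable value = $347,422 − $126,600 = $220,822
Holloway Unified SD levy = $220,822 × 0.0221 = $4,880.1662

$4,880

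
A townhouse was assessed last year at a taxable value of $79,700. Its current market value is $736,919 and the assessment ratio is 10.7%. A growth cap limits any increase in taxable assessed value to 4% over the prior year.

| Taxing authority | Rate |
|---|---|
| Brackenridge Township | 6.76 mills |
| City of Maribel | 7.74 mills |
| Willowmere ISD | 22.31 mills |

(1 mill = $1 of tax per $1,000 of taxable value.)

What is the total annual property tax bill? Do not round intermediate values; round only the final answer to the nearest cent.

$2,902.48

Uncapped assessed value = $736,919 × 0.107 = $78,850.333
Cap limit = $79,700 × 1.04 = $82,888
Taxable assessed value = min($78,850.333, $82,888) = $78,850.333 (cap does not bind)
Brackenridge Township: $78,850.333 × 0.00676 = $533.02825108
City of Maribel: $78,850.333 × 0.00774 = $610.30157742
Willowmere ISD: $78,850.333 × 0.02231 = $1,759.15092923
Total = $2,902.48075773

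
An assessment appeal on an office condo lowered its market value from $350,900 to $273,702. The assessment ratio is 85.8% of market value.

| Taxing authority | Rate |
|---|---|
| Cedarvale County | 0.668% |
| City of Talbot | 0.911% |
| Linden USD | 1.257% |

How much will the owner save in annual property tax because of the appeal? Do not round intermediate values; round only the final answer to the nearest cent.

$1,878.45

Old assessed value = $350,900 × 0.858 = $301,072.2
New assessed value = $273,702 × 0.858 = $234,836.316
Combined rate = 0.00668 + 0.00911 + 0.01257 = 0.02836
Old tax = $301,072.2 × 0.02836 = $8,538.407592
New tax = $234,836.316 × 0.02836 = $6,659.95792176
Reduction = $8,538.407592 − $6,659.95792176 = $1,878.44967024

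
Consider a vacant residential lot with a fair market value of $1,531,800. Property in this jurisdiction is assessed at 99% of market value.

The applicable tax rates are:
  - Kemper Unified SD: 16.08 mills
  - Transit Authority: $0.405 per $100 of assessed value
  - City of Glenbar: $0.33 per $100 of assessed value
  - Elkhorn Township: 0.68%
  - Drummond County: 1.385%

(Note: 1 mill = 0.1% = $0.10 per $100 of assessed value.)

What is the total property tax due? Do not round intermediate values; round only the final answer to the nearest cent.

$66,846.53

Assessed value = $1,531,800 × 0.99 = $1,516,482
Kemper Unified SD: $1,516,482 × 0.01608 = $24,385.03056
Transit Authority: $1,516,482 × 0.00405 = $6,141.7521
City of Glenbar: $1,516,482 × 0.0033 = $5,004.3906
Elkhorn Township: $1,516,482 × 0.0068 = $10,312.0776
Drummond County: $1,516,482 × 0.01385 = $21,003.2757
Total = $66,846.52656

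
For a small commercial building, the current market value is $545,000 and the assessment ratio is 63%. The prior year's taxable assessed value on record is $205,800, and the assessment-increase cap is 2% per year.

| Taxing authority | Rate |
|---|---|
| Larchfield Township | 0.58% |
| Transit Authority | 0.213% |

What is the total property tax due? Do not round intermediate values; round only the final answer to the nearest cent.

$1,664.63

Uncapped assessed value = $545,000 × 0.63 = $343,350
Cap limit = $205,800 × 1.02 = $209,916
Taxable assessed value = min($343,350, $209,916) = $209,916 (cap binds)
Larchfield Township: $209,916 × 0.0058 = $1,217.5128
Transit Authority: $209,916 × 0.00213 = $447.12108
Total = $1,664.63388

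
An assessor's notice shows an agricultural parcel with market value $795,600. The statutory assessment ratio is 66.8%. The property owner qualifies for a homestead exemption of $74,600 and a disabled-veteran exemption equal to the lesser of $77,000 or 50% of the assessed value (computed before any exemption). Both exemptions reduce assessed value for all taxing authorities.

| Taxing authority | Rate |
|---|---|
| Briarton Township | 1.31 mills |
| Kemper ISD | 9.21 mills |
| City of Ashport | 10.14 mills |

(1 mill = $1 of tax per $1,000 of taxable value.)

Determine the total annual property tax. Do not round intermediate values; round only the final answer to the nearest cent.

$7,847.92

Assessed value = $795,600 × 0.668 = $531,460.8
Disabled-veteran exemption = min($77,000, 50% × $531,460.8) = min($77,000, $265,730.4) = $77,000 (dollar cap binds)
Taxable value = $531,460.8 − $74,600 − $77,000 = $379,860.8
Briarton Township: $379,860.8 × 0.00131 = $497.617648
Kemper ISD: $379,860.8 × 0.00921 = $3,498.517968
City of Ashport: $379,860.8 × 0.01014 = $3,851.788512
Total = $7,847.924128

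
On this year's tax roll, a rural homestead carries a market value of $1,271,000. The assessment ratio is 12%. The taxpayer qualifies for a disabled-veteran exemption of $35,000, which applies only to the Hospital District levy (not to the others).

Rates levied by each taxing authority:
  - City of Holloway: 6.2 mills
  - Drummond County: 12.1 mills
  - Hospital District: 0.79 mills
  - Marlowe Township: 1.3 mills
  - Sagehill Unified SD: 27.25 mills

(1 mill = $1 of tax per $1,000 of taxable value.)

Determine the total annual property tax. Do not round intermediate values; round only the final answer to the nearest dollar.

Assessed value = $1,271,000 × 0.12 = $152,520
City of Holloway: $152,520 × 0.0062 = $945.624
Drummond County: $152,520 × 0.0121 = $1,845.492
Hospital District: ($152,520 − $35,000) × 0.00079 = $117,520 × 0.00079 = $92.8408
Marlowe Township: $152,520 × 0.0013 = $198.276
Sagehill Unified SD: $152,520 × 0.02725 = $4,156.17
Total = $7,238.4028

$7,238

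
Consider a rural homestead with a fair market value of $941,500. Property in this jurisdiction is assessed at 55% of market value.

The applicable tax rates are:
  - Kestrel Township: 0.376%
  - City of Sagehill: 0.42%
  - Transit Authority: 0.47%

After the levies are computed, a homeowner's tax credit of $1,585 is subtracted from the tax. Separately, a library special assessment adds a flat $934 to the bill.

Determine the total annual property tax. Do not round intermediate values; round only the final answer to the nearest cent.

$5,904.66

Assessed value = $941,500 × 0.55 = $517,825
Kestrel Township: $517,825 × 0.00376 = $1,947.022
City of Sagehill: $517,825 × 0.0042 = $2,174.865
Transit Authority: $517,825 × 0.0047 = $2,433.7775
Levies subtotal = $6,555.6645
After credit = $6,555.6645 − $1,585 = $4,970.6645
Total = $4,970.6645 + $934 = $5,904.6645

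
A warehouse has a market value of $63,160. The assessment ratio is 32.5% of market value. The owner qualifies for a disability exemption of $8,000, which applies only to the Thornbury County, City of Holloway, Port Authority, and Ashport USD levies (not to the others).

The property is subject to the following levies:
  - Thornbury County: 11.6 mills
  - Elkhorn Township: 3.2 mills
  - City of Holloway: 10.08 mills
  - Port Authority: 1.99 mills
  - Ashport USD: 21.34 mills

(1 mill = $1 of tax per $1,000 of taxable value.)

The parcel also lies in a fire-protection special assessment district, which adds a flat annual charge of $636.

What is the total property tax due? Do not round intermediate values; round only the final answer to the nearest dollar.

Assessed value = $63,160 × 0.325 = $20,527
Thornbury County: ($20,527 − $8,000) × 0.0116 = $12,527 × 0.0116 = $145.3132
Elkhorn Township: $20,527 × 0.0032 = $65.6864
City of Holloway: ($20,527 − $8,000) × 0.01008 = $12,527 × 0.01008 = $126.27216
Port Authority: ($20,527 − $8,000) × 0.00199 = $12,527 × 0.00199 = $24.92873
Ashport USD: ($20,527 − $8,000) × 0.02134 = $12,527 × 0.02134 = $267.32618
Levies subtotal = $629.52667
Total = $629.52667 + $636 = $1,265.52667

$1,266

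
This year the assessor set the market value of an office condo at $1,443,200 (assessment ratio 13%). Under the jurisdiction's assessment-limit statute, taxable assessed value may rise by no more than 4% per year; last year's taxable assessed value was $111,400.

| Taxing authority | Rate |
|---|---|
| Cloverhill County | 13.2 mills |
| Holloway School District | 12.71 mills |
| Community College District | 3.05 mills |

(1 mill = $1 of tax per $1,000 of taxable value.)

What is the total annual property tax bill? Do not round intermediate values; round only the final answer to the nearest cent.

$3,355.19

Uncapped assessed value = $1,443,200 × 0.13 = $187,616
Cap limit = $111,400 × 1.04 = $115,856
Taxable assessed value = min($187,616, $115,856) = $115,856 (cap binds)
Cloverhill County: $115,856 × 0.0132 = $1,529.2992
Holloway School District: $115,856 × 0.01271 = $1,472.52976
Community College District: $115,856 × 0.00305 = $353.3608
Total = $3,355.18976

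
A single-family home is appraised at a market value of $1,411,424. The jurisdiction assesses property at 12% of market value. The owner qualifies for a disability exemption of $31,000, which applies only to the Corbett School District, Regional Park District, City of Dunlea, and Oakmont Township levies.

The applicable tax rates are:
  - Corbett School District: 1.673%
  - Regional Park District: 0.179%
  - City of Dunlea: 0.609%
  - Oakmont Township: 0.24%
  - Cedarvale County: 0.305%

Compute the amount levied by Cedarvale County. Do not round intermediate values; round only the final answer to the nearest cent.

$516.58

Assessed value = $1,411,424 × 0.12 = $169,370.88
Cedarvale County taxable value = $169,370.88 (exemption does not apply)
Cedarvale County levy = $169,370.88 × 0.00305 = $516.581184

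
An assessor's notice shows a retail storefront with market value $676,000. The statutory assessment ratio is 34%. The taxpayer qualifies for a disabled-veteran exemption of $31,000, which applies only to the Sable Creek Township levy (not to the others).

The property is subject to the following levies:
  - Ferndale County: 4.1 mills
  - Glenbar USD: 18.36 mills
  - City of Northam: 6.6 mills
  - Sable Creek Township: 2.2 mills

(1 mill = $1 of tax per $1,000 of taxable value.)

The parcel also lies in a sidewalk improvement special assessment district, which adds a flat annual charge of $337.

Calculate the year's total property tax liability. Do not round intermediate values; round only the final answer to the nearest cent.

$7,453.60

Assessed value = $676,000 × 0.34 = $229,840
Ferndale County: $229,840 × 0.0041 = $942.344
Glenbar USD: $229,840 × 0.01836 = $4,219.8624
City of Northam: $229,840 × 0.0066 = $1,516.944
Sable Creek Township: ($229,840 − $31,000) × 0.0022 = $198,840 × 0.0022 = $437.448
Levies subtotal = $7,116.5984
Total = $7,116.5984 + $337 = $7,453.5984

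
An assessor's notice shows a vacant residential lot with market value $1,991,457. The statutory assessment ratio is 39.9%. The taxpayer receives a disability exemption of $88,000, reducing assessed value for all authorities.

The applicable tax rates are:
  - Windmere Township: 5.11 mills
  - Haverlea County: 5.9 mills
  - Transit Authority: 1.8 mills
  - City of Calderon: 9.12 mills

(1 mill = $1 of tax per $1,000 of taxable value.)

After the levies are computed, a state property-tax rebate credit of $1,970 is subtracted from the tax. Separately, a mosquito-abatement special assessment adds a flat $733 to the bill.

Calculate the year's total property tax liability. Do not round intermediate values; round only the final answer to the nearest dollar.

$14,259

Assessed value = $1,991,457 × 0.399 = $794,591.343
Taxable value = $794,591.343 − $88,000 = $706,591.343
Windmere Township: $706,591.343 × 0.00511 = $3,610.68176273
Haverlea County: $706,591.343 × 0.0059 = $4,168.8889237
Transit Authority: $706,591.343 × 0.0018 = $1,271.8644174
City of Calderon: $706,591.343 × 0.00912 = $6,444.11304816
Levies subtotal = $15,495.54815199
After credit = $15,495.54815199 − $1,970 = $13,525.54815199
Total = $13,525.54815199 + $733 = $14,258.54815199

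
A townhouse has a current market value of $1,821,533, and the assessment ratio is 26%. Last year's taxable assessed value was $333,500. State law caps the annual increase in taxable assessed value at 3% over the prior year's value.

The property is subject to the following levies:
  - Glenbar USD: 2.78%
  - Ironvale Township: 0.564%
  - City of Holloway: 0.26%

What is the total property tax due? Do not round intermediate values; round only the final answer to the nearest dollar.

$12,380

Uncapped assessed value = $1,821,533 × 0.26 = $473,598.58
Cap limit = $333,500 × 1.03 = $343,505
Taxable assessed value = min($473,598.58, $343,505) = $343,505 (cap binds)
Glenbar USD: $343,505 × 0.0278 = $9,549.439
Ironvale Township: $343,505 × 0.00564 = $1,937.3682
City of Holloway: $343,505 × 0.0026 = $893.113
Total = $12,379.9202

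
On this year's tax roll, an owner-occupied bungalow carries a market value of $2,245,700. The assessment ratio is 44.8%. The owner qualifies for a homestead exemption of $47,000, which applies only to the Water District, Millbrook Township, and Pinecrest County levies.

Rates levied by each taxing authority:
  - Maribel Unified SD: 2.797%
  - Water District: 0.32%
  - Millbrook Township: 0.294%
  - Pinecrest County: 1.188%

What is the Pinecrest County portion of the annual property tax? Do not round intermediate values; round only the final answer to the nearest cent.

Assessed value = $2,245,700 × 0.448 = $1,006,073.6
Pinecrest County taxable value = $1,006,073.6 − $47,000 = $959,073.6
Pinecrest County levy = $959,073.6 × 0.01188 = $11,393.794368

$11,393.79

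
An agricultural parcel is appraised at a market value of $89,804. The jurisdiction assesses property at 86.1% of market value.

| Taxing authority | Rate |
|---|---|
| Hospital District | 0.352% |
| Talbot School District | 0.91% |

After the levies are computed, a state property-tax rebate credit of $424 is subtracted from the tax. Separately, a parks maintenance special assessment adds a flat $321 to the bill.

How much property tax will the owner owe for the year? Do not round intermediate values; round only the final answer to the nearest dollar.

$873

Assessed value = $89,804 × 0.861 = $77,321.244
Hospital District: $77,321.244 × 0.00352 = $272.17077888
Talbot School District: $77,321.244 × 0.0091 = $703.6233204
Levies subtotal = $975.79409928
After credit = $975.79409928 − $424 = $551.79409928
Total = $551.79409928 + $321 = $872.79409928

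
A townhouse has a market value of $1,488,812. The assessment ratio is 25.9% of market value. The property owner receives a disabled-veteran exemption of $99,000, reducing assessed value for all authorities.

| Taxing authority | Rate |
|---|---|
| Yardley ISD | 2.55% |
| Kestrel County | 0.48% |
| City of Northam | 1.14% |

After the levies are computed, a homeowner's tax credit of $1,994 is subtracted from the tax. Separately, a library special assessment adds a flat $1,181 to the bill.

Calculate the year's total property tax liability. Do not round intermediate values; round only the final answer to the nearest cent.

Assessed value = $1,488,812 × 0.259 = $385,602.308
Taxable value = $385,602.308 − $99,000 = $286,602.308
Yardley ISD: $286,602.308 × 0.0255 = $7,308.358854
Kestrel County: $286,602.308 × 0.0048 = $1,375.6910784
City of Northam: $286,602.308 × 0.0114 = $3,267.2663112
Levies subtotal = $11,951.3162436
After credit = $11,951.3162436 − $1,994 = $9,957.3162436
Total = $9,957.3162436 + $1,181 = $11,138.3162436

$11,138.32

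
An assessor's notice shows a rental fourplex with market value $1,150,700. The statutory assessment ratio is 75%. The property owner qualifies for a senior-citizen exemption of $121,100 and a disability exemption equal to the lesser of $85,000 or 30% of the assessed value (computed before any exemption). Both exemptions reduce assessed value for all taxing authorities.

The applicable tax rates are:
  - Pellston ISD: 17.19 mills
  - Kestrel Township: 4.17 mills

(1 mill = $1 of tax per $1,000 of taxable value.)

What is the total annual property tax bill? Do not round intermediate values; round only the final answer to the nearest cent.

$14,031.92

Assessed value = $1,150,700 × 0.75 = $863,025
Disability exemption = min($85,000, 30% × $863,025) = min($85,000, $258,907.5) = $85,000 (dollar cap binds)
Taxable value = $863,025 − $121,100 − $85,000 = $656,925
Pellston ISD: $656,925 × 0.01719 = $11,292.54075
Kestrel Township: $656,925 × 0.00417 = $2,739.37725
Total = $14,031.918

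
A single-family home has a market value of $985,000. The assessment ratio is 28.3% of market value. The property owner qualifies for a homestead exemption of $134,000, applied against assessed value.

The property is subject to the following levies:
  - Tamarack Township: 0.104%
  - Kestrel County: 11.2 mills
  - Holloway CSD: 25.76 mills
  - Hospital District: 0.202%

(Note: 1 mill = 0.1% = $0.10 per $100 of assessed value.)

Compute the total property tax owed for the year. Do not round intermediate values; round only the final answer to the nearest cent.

$5,793.10

Assessed value = $985,000 × 0.283 = $278,755
Taxable value = $278,755 − $134,000 = $144,755
Tamarack Township: $144,755 × 0.00104 = $150.5452
Kestrel County: $144,755 × 0.0112 = $1,621.256
Holloway CSD: $144,755 × 0.02576 = $3,728.8888
Hospital District: $144,755 × 0.00202 = $292.4051
Total = $5,793.0951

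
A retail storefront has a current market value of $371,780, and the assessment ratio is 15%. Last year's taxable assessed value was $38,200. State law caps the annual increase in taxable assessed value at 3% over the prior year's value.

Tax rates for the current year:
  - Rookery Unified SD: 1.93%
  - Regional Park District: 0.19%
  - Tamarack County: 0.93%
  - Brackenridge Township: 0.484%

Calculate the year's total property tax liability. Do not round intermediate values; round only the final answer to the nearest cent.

Uncapped assessed value = $371,780 × 0.15 = $55,767
Cap limit = $38,200 × 1.03 = $39,346
Taxable assessed value = min($55,767, $39,346) = $39,346 (cap binds)
Rookery Unified SD: $39,346 × 0.0193 = $759.3778
Regional Park District: $39,346 × 0.0019 = $74.7574
Tamarack County: $39,346 × 0.0093 = $365.9178
Brackenridge Township: $39,346 × 0.00484 = $190.43464
Total = $1,390.48764

$1,390.49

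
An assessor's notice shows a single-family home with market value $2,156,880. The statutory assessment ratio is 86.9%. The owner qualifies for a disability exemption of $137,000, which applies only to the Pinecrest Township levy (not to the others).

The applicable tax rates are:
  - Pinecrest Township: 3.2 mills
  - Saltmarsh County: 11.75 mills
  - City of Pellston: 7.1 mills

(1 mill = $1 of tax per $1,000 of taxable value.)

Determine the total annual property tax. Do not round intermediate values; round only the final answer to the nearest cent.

Assessed value = $2,156,880 × 0.869 = $1,874,328.72
Pinecrest Township: ($1,874,328.72 − $137,000) × 0.0032 = $1,737,328.72 × 0.0032 = $5,559.451904
Saltmarsh County: $1,874,328.72 × 0.01175 = $22,023.36246
City of Pellston: $1,874,328.72 × 0.0071 = $13,307.733912
Total = $40,890.548276

$40,890.55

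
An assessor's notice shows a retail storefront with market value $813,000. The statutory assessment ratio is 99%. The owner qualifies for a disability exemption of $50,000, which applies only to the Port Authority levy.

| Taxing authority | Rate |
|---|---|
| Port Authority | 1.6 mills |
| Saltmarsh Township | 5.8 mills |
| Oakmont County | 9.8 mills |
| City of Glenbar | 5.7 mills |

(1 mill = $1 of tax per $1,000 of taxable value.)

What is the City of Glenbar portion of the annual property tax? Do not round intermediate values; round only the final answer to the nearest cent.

$4,587.76

Assessed value = $813,000 × 0.99 = $804,870
City of Glenbar taxable value = $804,870 (exemption does not apply)
City of Glenbar levy = $804,870 × 0.0057 = $4,587.759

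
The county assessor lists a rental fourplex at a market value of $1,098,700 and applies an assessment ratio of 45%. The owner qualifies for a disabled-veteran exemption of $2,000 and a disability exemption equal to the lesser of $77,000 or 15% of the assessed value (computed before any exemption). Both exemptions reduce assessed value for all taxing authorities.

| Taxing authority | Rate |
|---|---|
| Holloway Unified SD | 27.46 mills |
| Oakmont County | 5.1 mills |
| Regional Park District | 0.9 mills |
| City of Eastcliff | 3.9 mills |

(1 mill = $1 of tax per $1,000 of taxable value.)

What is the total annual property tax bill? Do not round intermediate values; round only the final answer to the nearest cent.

Assessed value = $1,098,700 × 0.45 = $494,415
Disability exemption = min($77,000, 15% × $494,415) = min($77,000, $74,162.25) = $74,162.25 (percentage binds)
Taxable value = $494,415 − $2,000 − $74,162.25 = $418,252.75
Holloway Unified SD: $418,252.75 × 0.02746 = $11,485.220515
Oakmont County: $418,252.75 × 0.0051 = $2,133.089025
Regional Park District: $418,252.75 × 0.0009 = $376.427475
City of Eastcliff: $418,252.75 × 0.0039 = $1,631.185725
Total = $15,625.92274

$15,625.92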